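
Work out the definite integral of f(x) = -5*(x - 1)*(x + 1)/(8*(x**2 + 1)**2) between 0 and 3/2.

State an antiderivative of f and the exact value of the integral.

Recognize the product-rule pattern: f = u'v + uv' with u = 5*x/4, v = 1/(2*x**2 + 2), so integration by parts undoes it.
F(x) = 5*x/(8*x**2 + 8) is an antiderivative of f.
Check: d/dx[5*x/(8*x**2 + 8)] = (5 - 5*x**2)/(8*x**4 + 16*x**2 + 8), which equals f(x).
F(3/2) = 15/52; F(0) = 0.
Integral = F(3/2) - F(0) = 15/52.

Antiderivative: F(x) = 5*x/(8*x**2 + 8); value = 15/52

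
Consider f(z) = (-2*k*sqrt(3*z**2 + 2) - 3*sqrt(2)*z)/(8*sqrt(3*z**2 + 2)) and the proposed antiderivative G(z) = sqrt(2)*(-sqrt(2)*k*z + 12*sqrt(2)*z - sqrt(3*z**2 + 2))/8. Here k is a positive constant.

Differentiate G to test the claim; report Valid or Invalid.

d/dz[G] = (-2*k*sqrt(3*z**2 + 2) - 3*sqrt(2)*z + 24*sqrt(3*z**2 + 2))/(8*sqrt(3*z**2 + 2))
d/dz[G] - f(z) = 3 != 0.

Invalid: d/dz[G] - f = 3, which is not 0.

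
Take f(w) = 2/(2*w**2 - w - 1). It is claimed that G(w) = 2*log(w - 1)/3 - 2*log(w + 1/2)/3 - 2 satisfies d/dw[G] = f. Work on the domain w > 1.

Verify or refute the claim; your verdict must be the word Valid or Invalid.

d/dw[G] = 2/(2*w**2 - w - 1)
This equals f(w) exactly, so the claim holds.

Valid - differentiating G returns exactly f.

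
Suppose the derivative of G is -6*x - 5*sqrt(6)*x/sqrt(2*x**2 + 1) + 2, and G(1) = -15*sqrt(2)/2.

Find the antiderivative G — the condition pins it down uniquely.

Integrate term by term and add the pieces.
A general antiderivative is -3*x**2 + 2*x - 5*sqrt(3*x**2 + 3/2) + C.
The condition gives C = -15*sqrt(2)/2 - (-15*sqrt(2)/2 - 1) = 1.
So G(x) = -3*x**2 + 2*x - 5*sqrt(3*x**2 + 3/2) + 1.
Check: d/dx[-3*x**2 + 2*x - 5*sqrt(3*x**2 + 3/2) + 1] = (-6*x*sqrt(2*x**2 + 1) - 5*sqrt(6)*x + 2*sqrt(2*x**2 + 1))/sqrt(2*x**2 + 1), which equals G'(x).

G(x) = -3*x**2 + 2*x - 5*sqrt(3*x**2 + 3/2) + 1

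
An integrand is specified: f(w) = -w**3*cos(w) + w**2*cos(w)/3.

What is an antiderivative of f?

An antiderivative is F(w) = -w**3*sin(w) + w**2*sin(w)/3 - 3*w**2*cos(w) + 6*w*sin(w) + 2*w*cos(w)/3 - 2*sin(w)/3 + 6*cos(w).

The integrand splits into summands that can be handled one at a time.
Check: d/dw[-w**3*sin(w) + w**2*sin(w)/3 - 3*w**2*cos(w) + 6*w*sin(w) + 2*w*cos(w)/3 - 2*sin(w)/3 + 6*cos(w)] = -w**3*cos(w) + w**2*cos(w)/3 = f(w).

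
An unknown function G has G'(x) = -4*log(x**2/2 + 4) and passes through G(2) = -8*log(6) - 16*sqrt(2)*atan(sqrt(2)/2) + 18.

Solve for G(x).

G(x) = 2*(-2*x*log(x**2/2 + 4) + 4*x - 8*sqrt(2)*atan(sqrt(2)*x/4) + 1)

A first test for any G(x): its x-derivative must equal the given G'(x).
A general antiderivative is -4*x*log(x**2/2 + 4) + 8*x - 16*sqrt(2)*atan(sqrt(2)*x/4) + C.
The condition gives C = -8*log(6) - 16*sqrt(2)*atan(sqrt(2)/2) + 18 - (-8*log(6) - 16*sqrt(2)*atan(sqrt(2)/2) + 16) = 2.
So G(x) = 2*(-2*x*log(x**2/2 + 4) + 4*x - 8*sqrt(2)*atan(sqrt(2)*x/4) + 1).
Check: d/dx[2*(-2*x*log(x**2/2 + 4) + 4*x - 8*sqrt(2)*atan(sqrt(2)*x/4) + 1)] = -4*log(x**2/2 + 4) = G'(x).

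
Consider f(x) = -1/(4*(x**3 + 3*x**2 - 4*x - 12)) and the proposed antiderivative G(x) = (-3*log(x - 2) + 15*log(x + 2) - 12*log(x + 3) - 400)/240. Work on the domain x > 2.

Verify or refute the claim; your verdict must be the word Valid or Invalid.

d/dx[G] = -1/(4*x**3 + 12*x**2 - 16*x - 48)
This equals f(x) exactly, so the claim holds.

Valid. The derivative of G reproduces f.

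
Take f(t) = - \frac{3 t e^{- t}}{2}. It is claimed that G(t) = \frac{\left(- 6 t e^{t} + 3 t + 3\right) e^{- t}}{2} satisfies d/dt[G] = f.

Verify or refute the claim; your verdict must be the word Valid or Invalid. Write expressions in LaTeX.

d/dt[G] = \frac{\left(- 3 t - 6 e^{t}\right) e^{- t}}{2}
d/dt[G] - f(t) = -3 != 0.

Invalid: d/dt[G] - f = -3, which is not 0.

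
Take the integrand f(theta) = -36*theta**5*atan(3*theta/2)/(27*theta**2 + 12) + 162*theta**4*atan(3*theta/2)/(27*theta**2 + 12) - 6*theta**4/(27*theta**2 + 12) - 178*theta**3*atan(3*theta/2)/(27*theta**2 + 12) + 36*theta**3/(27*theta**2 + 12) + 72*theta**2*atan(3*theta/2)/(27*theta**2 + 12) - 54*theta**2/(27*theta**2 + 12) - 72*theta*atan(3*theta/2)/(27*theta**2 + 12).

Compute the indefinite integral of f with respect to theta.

f has the shape u'v + uv' for u = -4*(-theta**2/2 + 3*theta/2)**2/3 and v = atan(3*theta/2) — it is the derivative of the product u*v.
Check: d/dtheta[-4*(-theta**2/2 + 3*theta/2)**2*atan(3*theta/2)/3] = (-36*theta**5*atan(3*theta/2) + 162*theta**4*atan(3*theta/2) - 6*theta**4 - 178*theta**3*atan(3*theta/2) + 36*theta**3 + 72*theta**2*atan(3*theta/2) - 54*theta**2 - 72*theta*atan(3*theta/2))/(27*theta**2 + 12), which equals f(theta).

F(theta) = -4*(-theta**2/2 + 3*theta/2)**2*atan(3*theta/2)/3 + C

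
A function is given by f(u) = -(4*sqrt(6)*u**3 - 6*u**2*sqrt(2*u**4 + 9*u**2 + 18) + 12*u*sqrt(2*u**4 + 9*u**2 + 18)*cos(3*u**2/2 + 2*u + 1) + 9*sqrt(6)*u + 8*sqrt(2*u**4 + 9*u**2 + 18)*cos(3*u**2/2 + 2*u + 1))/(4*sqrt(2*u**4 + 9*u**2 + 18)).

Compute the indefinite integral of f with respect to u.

F(u) = u**3/2 - 3*sqrt(u**4/3 + 3*u**2/2 + 3)/2 - sin(3*u**2/2 + 2*u + 1) + C

A candidate is checked by its d/du: the result must match f(u).
Check: d/du[u**3/2 - 3*sqrt(u**4/3 + 3*u**2/2 + 3)/2 - sin(3*u**2/2 + 2*u + 1)] = (-4*sqrt(6)*u**3 + 6*u**2*sqrt(2*u**4 + 9*u**2 + 18) - 12*u*sqrt(2*u**4 + 9*u**2 + 18)*cos(3*u**2/2 + 2*u + 1) - 9*sqrt(6)*u - 8*sqrt(2*u**4 + 9*u**2 + 18)*cos(3*u**2/2 + 2*u + 1))/(4*sqrt(2*u**4 + 9*u**2 + 18)), which equals f(u).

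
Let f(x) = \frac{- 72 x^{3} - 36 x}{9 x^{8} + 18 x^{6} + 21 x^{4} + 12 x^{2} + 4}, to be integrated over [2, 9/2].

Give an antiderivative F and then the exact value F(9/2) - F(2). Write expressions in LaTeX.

Antiderivative: F(x) = \frac{1}{\frac{x^{4}}{2} + \frac{x^{2}}{2} + \frac{1}{3}}; value = - \frac{59085}{641297}

The substitution u = \frac{x^{4}}{2} + \frac{x^{2}}{2} + \frac{1}{3} works: f is exactly (dF/du)*(du/dx) for that inner function.
F(x) = \frac{1}{\frac{x^{4}}{2} + \frac{x^{2}}{2} + \frac{1}{3}} is an antiderivative of f.
Check: d/dx[\frac{1}{\frac{x^{4}}{2} + \frac{x^{2}}{2} + \frac{1}{3}}] = \frac{- 72 x^{3} - 36 x}{9 x^{8} + 18 x^{6} + 21 x^{4} + 12 x^{2} + 4} = f(x).
F(9/2) = \frac{96}{20687}; F(2) = \frac{3}{31}.
Integral = F(9/2) - F(2) = - \frac{59085}{641297}.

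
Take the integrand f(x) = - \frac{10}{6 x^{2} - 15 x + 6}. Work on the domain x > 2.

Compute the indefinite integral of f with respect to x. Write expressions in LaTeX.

The denominator factors as 3 \left(x - 2\right) \left(2 x - 1\right); partial fractions split f into directly integrable pieces: \frac{20}{9 \left(2 x - 1\right)} - \frac{10}{9 \left(x - 2\right)}.
Check: d/dx[\frac{10 \left(- \log{\left(x - 2 \right)} + \log{\left(x - \frac{1}{2} \right)}\right)}{9}] = - \frac{10}{6 x^{2} - 15 x + 6} = f(x).

F(x) = \frac{10 \left(- \log{\left(x - 2 \right)} + \log{\left(x - \frac{1}{2} \right)}\right)}{9} + C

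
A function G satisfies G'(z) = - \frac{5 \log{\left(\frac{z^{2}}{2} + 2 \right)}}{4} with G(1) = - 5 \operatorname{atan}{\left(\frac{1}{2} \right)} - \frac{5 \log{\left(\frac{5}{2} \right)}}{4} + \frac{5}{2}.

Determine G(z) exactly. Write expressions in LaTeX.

G(z) = \frac{5 \left(- z \log{\left(\frac{z^{2}}{2} + 2 \right)} + 2 z - 4 \operatorname{atan}{\left(\frac{z}{2} \right)}\right)}{4}

Since d/dz undoes antidifferentiation here, G(z) must give back the stated G'(z).
A general antiderivative is - \frac{5 z \log{\left(\frac{z^{2}}{2} + 2 \right)}}{4} + \frac{5 z}{2} - 5 \operatorname{atan}{\left(\frac{z}{2} \right)} + C.
The condition gives C = - 5 \operatorname{atan}{\left(\frac{1}{2} \right)} - \frac{5 \log{\left(\frac{5}{2} \right)}}{4} + \frac{5}{2} - (- 5 \operatorname{atan}{\left(\frac{1}{2} \right)} - \frac{5 \log{\left(\frac{5}{2} \right)}}{4} + \frac{5}{2}) = 0.
So G(z) = \frac{5 \left(- z \log{\left(\frac{z^{2}}{2} + 2 \right)} + 2 z - 4 \operatorname{atan}{\left(\frac{z}{2} \right)}\right)}{4}.
Check: d/dz[\frac{5 \left(- z \log{\left(\frac{z^{2}}{2} + 2 \right)} + 2 z - 4 \operatorname{atan}{\left(\frac{z}{2} \right)}\right)}{4}] = - \frac{5 \log{\left(\frac{z^{2}}{2} + 2 \right)}}{4} = G'(z).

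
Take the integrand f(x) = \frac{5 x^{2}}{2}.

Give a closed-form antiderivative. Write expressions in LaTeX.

An antiderivative is F(x) = \frac{5 x^{3}}{6}.

Whatever form F(x) takes, F'(x) = f(x) is non-negotiable.
Check: d/dx[\frac{5 x^{3}}{6}] = \frac{5 x^{2}}{2} = f(x).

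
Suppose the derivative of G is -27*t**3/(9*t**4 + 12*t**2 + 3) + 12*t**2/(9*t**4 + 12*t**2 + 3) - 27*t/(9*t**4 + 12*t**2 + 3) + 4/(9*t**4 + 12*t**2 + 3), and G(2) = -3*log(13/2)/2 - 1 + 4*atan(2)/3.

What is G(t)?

Integrate term by term and add the pieces.
A general antiderivative is -3*log(3*t**2/2 + 1/2)/2 + 4*atan(t)/3 + C.
The condition gives C = -3*log(13/2)/2 - 1 + 4*atan(2)/3 - (-3*log(13/2)/2 + 4*atan(2)/3) = -1.
So G(t) = -3*log(3*t**2/2 + 1/2)/2 + 4*atan(t)/3 - 1.
Check: d/dt[-3*log(3*t**2/2 + 1/2)/2 + 4*atan(t)/3 - 1] = (-27*t**3 + 12*t**2 - 27*t + 4)/(9*t**4 + 12*t**2 + 3), which equals G'(t).

G(t) = -3*log(3*t**2/2 + 1/2)/2 + 4*atan(t)/3 - 1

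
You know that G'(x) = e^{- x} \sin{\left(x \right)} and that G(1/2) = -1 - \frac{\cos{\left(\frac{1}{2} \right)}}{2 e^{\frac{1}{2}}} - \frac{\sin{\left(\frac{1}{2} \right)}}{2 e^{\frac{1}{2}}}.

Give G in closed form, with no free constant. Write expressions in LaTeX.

G(x) = \frac{\left(- 2 e^{x} - \sin{\left(x \right)} - \cos{\left(x \right)}\right) e^{- x}}{2}

A candidate passes only if d/dx[G] lands on the given G'(x) exactly.
A general antiderivative is - \frac{e^{- x} \sin{\left(x \right)}}{2} - \frac{e^{- x} \cos{\left(x \right)}}{2} + C.
The condition gives C = -1 - \frac{\cos{\left(\frac{1}{2} \right)}}{2 e^{\frac{1}{2}}} - \frac{\sin{\left(\frac{1}{2} \right)}}{2 e^{\frac{1}{2}}} - (- \frac{\cos{\left(\frac{1}{2} \right)}}{2 e^{\frac{1}{2}}} - \frac{\sin{\left(\frac{1}{2} \right)}}{2 e^{\frac{1}{2}}}) = -1.
So G(x) = \frac{\left(- 2 e^{x} - \sin{\left(x \right)} - \cos{\left(x \right)}\right) e^{- x}}{2}.
Check: d/dx[\frac{\left(- 2 e^{x} - \sin{\left(x \right)} - \cos{\left(x \right)}\right) e^{- x}}{2}] = e^{- x} \sin{\left(x \right)} = G'(x).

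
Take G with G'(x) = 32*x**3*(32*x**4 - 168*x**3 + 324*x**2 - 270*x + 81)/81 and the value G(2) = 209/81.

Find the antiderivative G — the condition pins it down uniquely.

G(x) = (-4*x**2/3 + 2*x)**4/2 + 1

The substitution u = -4*x**2/3 + 2*x works: G'(x) is exactly (dG/du)*(du/dx) for that inner function.
A general antiderivative is (-4*x**2/3 + 2*x)**4/2 + C.
The condition gives C = 209/81 - (128/81) = 1.
So G(x) = (-4*x**2/3 + 2*x)**4/2 + 1.
Check: d/dx[(-4*x**2/3 + 2*x)**4/2 + 1] = 1024*x**7/81 - 1792*x**6/27 + 128*x**5 - 320*x**4/3 + 32*x**3, which equals G'(x).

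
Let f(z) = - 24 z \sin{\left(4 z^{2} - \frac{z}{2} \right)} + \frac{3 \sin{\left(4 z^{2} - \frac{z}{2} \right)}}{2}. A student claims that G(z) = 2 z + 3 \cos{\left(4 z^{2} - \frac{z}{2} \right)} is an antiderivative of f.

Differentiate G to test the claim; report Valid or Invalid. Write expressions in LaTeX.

Invalid: d/dz[G] - f = 2, which is not 0.

d/dz[G] = - 24 z \sin{\left(4 z^{2} - \frac{z}{2} \right)} + \frac{3 \sin{\left(4 z^{2} - \frac{z}{2} \right)}}{2} + 2
d/dz[G] - f(z) = 2 != 0.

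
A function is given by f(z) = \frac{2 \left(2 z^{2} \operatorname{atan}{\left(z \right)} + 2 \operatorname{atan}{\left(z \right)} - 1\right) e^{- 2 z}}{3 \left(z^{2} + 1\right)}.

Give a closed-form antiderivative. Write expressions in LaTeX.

f has the shape u'v + uv' for u = - \frac{2 \operatorname{atan}{\left(z \right)}}{3} and v = e^{- 2 z} — it is the derivative of the product u*v.
Check: d/dz[- \frac{2 e^{- 2 z} \operatorname{atan}{\left(z \right)}}{3}] = \frac{4 z^{2} \operatorname{atan}{\left(z \right)} + 4 \operatorname{atan}{\left(z \right)} - 2}{3 z^{2} e^{2 z} + 3 e^{2 z}}, which equals f(z).

An antiderivative is F(z) = - \frac{2 e^{- 2 z} \operatorname{atan}{\left(z \right)}}{3}.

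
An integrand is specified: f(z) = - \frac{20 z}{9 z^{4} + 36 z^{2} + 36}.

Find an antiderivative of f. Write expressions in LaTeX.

The substitution u = \frac{3 z^{2}}{2} + 3 works: f is exactly (dF/du)*(du/dz) for that inner function.
Check: d/dz[\frac{10}{9 z^{2} + 18}] = - \frac{20 z}{9 z^{4} + 36 z^{2} + 36} = f(z).

An antiderivative is F(z) = \frac{10}{9 z^{2} + 18}.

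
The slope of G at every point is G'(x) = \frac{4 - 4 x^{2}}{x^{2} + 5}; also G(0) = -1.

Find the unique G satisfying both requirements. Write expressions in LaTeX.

G(x) = - 4 x + \frac{24 \sqrt{5} \operatorname{atan}{\left(\frac{\sqrt{5} x}{5} \right)}}{5} - 1

A first test for any G(x): its x-derivative must equal the given G'(x).
A general antiderivative is - 4 x + \frac{24 \sqrt{5} \operatorname{atan}{\left(\frac{\sqrt{5} x}{5} \right)}}{5} + C.
The condition gives C = -1 - (0) = -1.
So G(x) = - 4 x + \frac{24 \sqrt{5} \operatorname{atan}{\left(\frac{\sqrt{5} x}{5} \right)}}{5} - 1.
Check: d/dx[- 4 x + \frac{24 \sqrt{5} \operatorname{atan}{\left(\frac{\sqrt{5} x}{5} \right)}}{5} - 1] = \frac{4 - 4 x^{2}}{x^{2} + 5} = G'(x).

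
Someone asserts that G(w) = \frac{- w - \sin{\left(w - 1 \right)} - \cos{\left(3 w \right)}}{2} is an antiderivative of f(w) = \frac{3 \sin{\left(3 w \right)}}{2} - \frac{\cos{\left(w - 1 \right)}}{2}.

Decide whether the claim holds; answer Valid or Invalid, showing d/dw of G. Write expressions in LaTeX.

Invalid: d/dw[G] - f = - \frac{1}{2}, which is not 0.

d/dw[G] = \frac{3 \sin{\left(3 w \right)}}{2} - \frac{\cos{\left(w - 1 \right)}}{2} - \frac{1}{2}
d/dw[G] - f(w) = - \frac{1}{2} != 0.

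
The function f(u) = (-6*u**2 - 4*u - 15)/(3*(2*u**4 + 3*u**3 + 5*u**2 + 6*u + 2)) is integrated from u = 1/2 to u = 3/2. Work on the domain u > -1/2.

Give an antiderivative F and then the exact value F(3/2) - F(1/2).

Antiderivative: F(u) = (-116*log(u + 1/2) + 102*log(u + 1) + 7*log(u**2 + 2) - 5*sqrt(2)*atan(sqrt(2)*u/2))/54; value = -58*log(2)/27 - 17*log(3/2)/9 - 5*sqrt(2)*atan(3*sqrt(2)/4)/54 - 7*log(9/4)/54 + 5*sqrt(2)*atan(sqrt(2)/4)/54 + 7*log(17/4)/54 + 17*log(5/2)/9

The denominator factors as 3*(u + 1)*(2*u + 1)*(u**2 + 2); partial fractions split f into directly integrable pieces: (7*u - 5)/(27*(u**2 + 2)) - 116/(27*(2*u + 1)) + 17/(9*(u + 1)).
F(u) = (-116*log(u + 1/2) + 102*log(u + 1) + 7*log(u**2 + 2) - 5*sqrt(2)*atan(sqrt(2)*u/2))/54 is an antiderivative of f.
Check: d/du[(-116*log(u + 1/2) + 102*log(u + 1) + 7*log(u**2 + 2) - 5*sqrt(2)*atan(sqrt(2)*u/2))/54] = (-6*u**2 - 4*u - 15)/(6*u**4 + 9*u**3 + 15*u**2 + 18*u + 6), which equals f(u).
F(3/2) = -58*log(2)/27 - 5*sqrt(2)*atan(3*sqrt(2)/4)/54 + 7*log(17/4)/54 + 17*log(5/2)/9; F(1/2) = -5*sqrt(2)*atan(sqrt(2)/4)/54 + 7*log(9/4)/54 + 17*log(3/2)/9.
Integral = F(3/2) - F(1/2) = -58*log(2)/27 - 17*log(3/2)/9 - 5*sqrt(2)*atan(3*sqrt(2)/4)/54 - 7*log(9/4)/54 + 5*sqrt(2)*atan(sqrt(2)/4)/54 + 7*log(17/4)/54 + 17*log(5/2)/9.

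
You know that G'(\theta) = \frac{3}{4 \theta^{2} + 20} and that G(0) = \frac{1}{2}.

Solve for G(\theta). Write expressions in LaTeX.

Check a candidate G(\theta) by differentiating: d/d\theta[G] must match the given G'(\theta).
A general antiderivative is \frac{3 \sqrt{5} \operatorname{atan}{\left(\frac{\sqrt{5} \theta}{5} \right)}}{20} + C.
The condition gives C = \frac{1}{2} - (0) = \frac{1}{2}.
So G(\theta) = \frac{3 \sqrt{5} \operatorname{atan}{\left(\frac{\sqrt{5} \theta}{5} \right)} + 10}{20}.
Check: d/d\theta[\frac{3 \sqrt{5} \operatorname{atan}{\left(\frac{\sqrt{5} \theta}{5} \right)} + 10}{20}] = \frac{3}{4 \theta^{2} + 20} = G'(\theta).

G(\theta) = \frac{3 \sqrt{5} \operatorname{atan}{\left(\frac{\sqrt{5} \theta}{5} \right)} + 10}{20}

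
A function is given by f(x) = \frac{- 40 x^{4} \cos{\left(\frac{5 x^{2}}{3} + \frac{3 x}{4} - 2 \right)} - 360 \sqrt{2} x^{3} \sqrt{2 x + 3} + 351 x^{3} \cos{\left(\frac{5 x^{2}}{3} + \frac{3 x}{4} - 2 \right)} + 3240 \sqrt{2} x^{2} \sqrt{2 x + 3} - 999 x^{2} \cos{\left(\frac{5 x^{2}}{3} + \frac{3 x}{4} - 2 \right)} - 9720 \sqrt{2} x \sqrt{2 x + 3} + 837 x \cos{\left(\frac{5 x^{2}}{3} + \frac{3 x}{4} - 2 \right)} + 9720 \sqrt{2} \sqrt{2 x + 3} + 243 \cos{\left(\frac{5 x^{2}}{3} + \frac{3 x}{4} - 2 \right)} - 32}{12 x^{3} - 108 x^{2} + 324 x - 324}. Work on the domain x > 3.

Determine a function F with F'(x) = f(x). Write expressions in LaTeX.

Recover f(x) by differentiating a candidate F(x); any mismatch rules it out.
Check: d/dx[\frac{- 30 \sqrt{2} \left(x - 3\right)^{2} \left(2 x + 3\right)^{\frac{3}{2}} - 3 \left(x - 3\right)^{2} \sin{\left(\frac{5 x^{2}}{3} + \frac{3 x}{4} - 2 \right)} + 4}{3 \left(x - 3\right)^{2}}] = \frac{- 40 x^{4} \cos{\left(\frac{5 x^{2}}{3} + \frac{3 x}{4} - 2 \right)} - 360 \sqrt{2} x^{3} \sqrt{2 x + 3} + 351 x^{3} \cos{\left(\frac{5 x^{2}}{3} + \frac{3 x}{4} - 2 \right)} + 3240 \sqrt{2} x^{2} \sqrt{2 x + 3} - 999 x^{2} \cos{\left(\frac{5 x^{2}}{3} + \frac{3 x}{4} - 2 \right)} - 9720 \sqrt{2} x \sqrt{2 x + 3} + 837 x \cos{\left(\frac{5 x^{2}}{3} + \frac{3 x}{4} - 2 \right)} + 9720 \sqrt{2} \sqrt{2 x + 3} + 243 \cos{\left(\frac{5 x^{2}}{3} + \frac{3 x}{4} - 2 \right)} - 32}{12 x^{3} - 108 x^{2} + 324 x - 324} = f(x).

An antiderivative is F(x) = \frac{- 30 \sqrt{2} \left(x - 3\right)^{2} \left(2 x + 3\right)^{\frac{3}{2}} - 3 \left(x - 3\right)^{2} \sin{\left(\frac{5 x^{2}}{3} + \frac{3 x}{4} - 2 \right)} + 4}{3 \left(x - 3\right)^{2}}.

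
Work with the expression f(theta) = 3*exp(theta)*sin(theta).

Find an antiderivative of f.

Check any antiderivative F(theta) by computing F'(theta) and comparing it with f(theta).
Check: d/dtheta[3*(sin(theta) - cos(theta))*exp(theta)/2] = 3*exp(theta)*sin(theta) = f(theta).

An antiderivative is F(theta) = 3*(sin(theta) - cos(theta))*exp(theta)/2.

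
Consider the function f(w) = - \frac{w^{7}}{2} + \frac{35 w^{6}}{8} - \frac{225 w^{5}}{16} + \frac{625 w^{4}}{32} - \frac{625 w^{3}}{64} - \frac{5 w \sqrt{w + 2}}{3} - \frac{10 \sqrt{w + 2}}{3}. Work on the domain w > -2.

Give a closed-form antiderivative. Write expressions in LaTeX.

The integrand splits into summands that can be handled one at a time.
Check: d/dw[- \frac{w^{8}}{16} + \frac{5 w^{7}}{8} - \frac{75 w^{6}}{32} + \frac{125 w^{5}}{32} - \frac{625 w^{4}}{256} - \frac{2 w^{2} \sqrt{w + 2}}{3} - \frac{8 w \sqrt{w + 2}}{3} - \frac{8 \sqrt{w + 2}}{3}] = \frac{- 96 w^{7} \sqrt{w + 2} + 840 w^{6} \sqrt{w + 2} - 2700 w^{5} \sqrt{w + 2} + 3750 w^{4} \sqrt{w + 2} - 1875 w^{3} \sqrt{w + 2} - 320 w^{2} - 1280 w - 1280}{192 \sqrt{w + 2}}, which equals f(w).

An antiderivative is F(w) = - \frac{w^{8}}{16} + \frac{5 w^{7}}{8} - \frac{75 w^{6}}{32} + \frac{125 w^{5}}{32} - \frac{625 w^{4}}{256} - \frac{2 w^{2} \sqrt{w + 2}}{3} - \frac{8 w \sqrt{w + 2}}{3} - \frac{8 \sqrt{w + 2}}{3}.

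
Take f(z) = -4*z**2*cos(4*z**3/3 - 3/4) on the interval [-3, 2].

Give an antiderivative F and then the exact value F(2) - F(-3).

f matches the chain-rule pattern g'(h)*h' with inner function h(z) = 4*z**3/3 - 3/4; substituting u = h(z) collapses the integral.
F(z) = -sin(4*z**3/3 - 3/4) is an antiderivative of f.
Check: d/dz[-sin(4*z**3/3 - 3/4)] = -4*z**2*cos(4*z**3/3 - 3/4) = f(z).
F(2) = -sin(119/12); F(-3) = sin(147/4).
Integral = F(2) - F(-3) = -sin(119/12) - sin(147/4).

Antiderivative: F(z) = -sin(4*z**3/3 - 3/4); value = -sin(119/12) - sin(147/4)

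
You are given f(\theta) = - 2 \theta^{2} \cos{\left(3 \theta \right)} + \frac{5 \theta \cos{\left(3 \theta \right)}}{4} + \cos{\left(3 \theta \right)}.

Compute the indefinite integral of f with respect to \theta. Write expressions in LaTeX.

Integrate term by term and add the pieces.
Check: d/d\theta[\frac{- 72 \theta^{2} \sin{\left(3 \theta \right)} + 45 \theta \sin{\left(3 \theta \right)} - 48 \theta \cos{\left(3 \theta \right)} + 52 \sin{\left(3 \theta \right)} + 15 \cos{\left(3 \theta \right)}}{108}] = - 2 \theta^{2} \cos{\left(3 \theta \right)} + \frac{5 \theta \cos{\left(3 \theta \right)}}{4} + \cos{\left(3 \theta \right)} = f(\theta).

F(\theta) = \frac{- 72 \theta^{2} \sin{\left(3 \theta \right)} + 45 \theta \sin{\left(3 \theta \right)} - 48 \theta \cos{\left(3 \theta \right)} + 52 \sin{\left(3 \theta \right)} + 15 \cos{\left(3 \theta \right)}}{108} + C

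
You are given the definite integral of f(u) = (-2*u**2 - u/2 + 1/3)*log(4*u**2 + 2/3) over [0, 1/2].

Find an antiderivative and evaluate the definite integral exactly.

Antiderivative: F(u) = -2*u**3*log(4*u**2 + 2/3)/3 + 4*u**3/9 - u**2*log(4*u**2 + 2/3)/4 + u**2/4 + u*log(4*u**2 + 2/3)/3 - 8*u/9 - log(u**2 + 1/6)/24 + 4*sqrt(6)*atan(sqrt(6)*u)/27; value = -47/144 - log(6)/24 + log(5/3)/48 - log(5/12)/24 + 4*sqrt(6)*atan(sqrt(6)/2)/27

A first test for any F(u): its u-derivative must equal f(u) identically.
F(u) = -2*u**3*log(4*u**2 + 2/3)/3 + 4*u**3/9 - u**2*log(4*u**2 + 2/3)/4 + u**2/4 + u*log(4*u**2 + 2/3)/3 - 8*u/9 - log(u**2 + 1/6)/24 + 4*sqrt(6)*atan(sqrt(6)*u)/27 is an antiderivative of f.
Check: d/du[-2*u**3*log(4*u**2 + 2/3)/3 + 4*u**3/9 - u**2*log(4*u**2 + 2/3)/4 + u**2/4 + u*log(4*u**2 + 2/3)/3 - 8*u/9 - log(u**2 + 1/6)/24 + 4*sqrt(6)*atan(sqrt(6)*u)/27] = -2*u**2*log(2*u**2 + 1/3) - 2*u**2*log(2) - u*log(2*u**2 + 1/3)/2 - u*log(2)/2 + log(2*u**2 + 1/3)/3 + log(2)/3, which equals f(u).
F(1/2) = -47/144 + log(5/3)/48 - log(5/12)/24 + 4*sqrt(6)*atan(sqrt(6)/2)/27; F(0) = log(6)/24.
Integral = F(1/2) - F(0) = -47/144 - log(6)/24 + log(5/3)/48 - log(5/12)/24 + 4*sqrt(6)*atan(sqrt(6)/2)/27.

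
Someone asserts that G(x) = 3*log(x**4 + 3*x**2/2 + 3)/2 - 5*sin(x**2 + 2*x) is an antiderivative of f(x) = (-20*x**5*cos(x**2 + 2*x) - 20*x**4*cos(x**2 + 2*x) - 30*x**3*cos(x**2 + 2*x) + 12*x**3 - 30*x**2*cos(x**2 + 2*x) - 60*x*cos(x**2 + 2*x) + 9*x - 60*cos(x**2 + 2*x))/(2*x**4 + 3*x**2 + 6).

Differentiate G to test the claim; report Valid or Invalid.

Valid: G'(x) = f(x).

d/dx[G] = (-20*x**5*cos(x**2 + 2*x) - 20*x**4*cos(x**2 + 2*x) - 30*x**3*cos(x**2 + 2*x) + 12*x**3 - 30*x**2*cos(x**2 + 2*x) - 60*x*cos(x**2 + 2*x) + 9*x - 60*cos(x**2 + 2*x))/(2*x**4 + 3*x**2 + 6)
This equals f(x) exactly, so the claim holds.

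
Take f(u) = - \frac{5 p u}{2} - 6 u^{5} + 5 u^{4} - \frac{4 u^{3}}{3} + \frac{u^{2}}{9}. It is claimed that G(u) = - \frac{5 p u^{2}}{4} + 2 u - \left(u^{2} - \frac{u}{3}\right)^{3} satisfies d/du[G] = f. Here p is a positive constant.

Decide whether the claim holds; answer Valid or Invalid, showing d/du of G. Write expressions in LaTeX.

d/du[G] = - \frac{5 p u}{2} - 6 u^{5} + 5 u^{4} - \frac{4 u^{3}}{3} + \frac{u^{2}}{9} + 2
d/du[G] - f(u) = 2 != 0.

Invalid: d/du[G] - f = 2, which is not 0.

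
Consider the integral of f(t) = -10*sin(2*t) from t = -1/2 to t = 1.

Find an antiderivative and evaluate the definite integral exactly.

An antiderivative F(t) passes only if d/dt[F] lands on f(t) exactly.
F(t) = 5*cos(2*t) is an antiderivative of f.
Check: d/dt[5*cos(2*t)] = -10*sin(2*t) = f(t).
F(1) = 5*cos(2); F(-1/2) = 5*cos(1).
Integral = F(1) - F(-1/2) = -5*cos(1) + 5*cos(2).

Antiderivative: F(t) = 5*cos(2*t); value = -5*cos(1) + 5*cos(2)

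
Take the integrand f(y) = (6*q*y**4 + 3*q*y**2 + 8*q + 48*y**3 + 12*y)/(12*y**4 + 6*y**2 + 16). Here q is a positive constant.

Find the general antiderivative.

F(y) = q*y/2 + log(y**4 + y**2/2 + 4/3) + C

Whatever form F(y) takes, F'(y) = f(y) is non-negotiable.
Check: d/dy[q*y/2 + log(y**4 + y**2/2 + 4/3)] = (6*q*y**4 + 3*q*y**2 + 8*q + 48*y**3 + 12*y)/(12*y**4 + 6*y**2 + 16) = f(y).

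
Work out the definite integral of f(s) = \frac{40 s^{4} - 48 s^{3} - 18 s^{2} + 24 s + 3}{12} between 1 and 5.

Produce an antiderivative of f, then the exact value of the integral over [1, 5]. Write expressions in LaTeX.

Since d/ds undoes antidifferentiation here, F'(s) = f(s) is required of F(s).
F(s) = \frac{2 s^{5}}{3} - s^{4} - \frac{s^{3}}{2} + s^{2} + \frac{s}{4} is an antiderivative of f.
Check: d/ds[\frac{2 s^{5}}{3} - s^{4} - \frac{s^{3}}{2} + s^{2} + \frac{s}{4}] = \frac{10 s^{4}}{3} - 4 s^{3} - \frac{3 s^{2}}{2} + 2 s + \frac{1}{4}, which equals f(s).
F(5) = \frac{17065}{12}; F(1) = \frac{5}{12}.
Integral = F(5) - F(1) = \frac{4265}{3}.

Antiderivative: F(s) = \frac{2 s^{5}}{3} - s^{4} - \frac{s^{3}}{2} + s^{2} + \frac{s}{4}; value = \frac{4265}{3}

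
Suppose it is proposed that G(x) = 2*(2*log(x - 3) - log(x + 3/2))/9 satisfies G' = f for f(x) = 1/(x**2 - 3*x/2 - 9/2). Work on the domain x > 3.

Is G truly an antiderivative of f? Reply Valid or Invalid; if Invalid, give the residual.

d/dx[G] = (4*x + 24)/(18*x**2 - 27*x - 81)
d/dx[G] - f(x) = 2/(9*x - 27) != 0.

Invalid: d/dx[G] - f = 2/(9*x - 27), which is not 0.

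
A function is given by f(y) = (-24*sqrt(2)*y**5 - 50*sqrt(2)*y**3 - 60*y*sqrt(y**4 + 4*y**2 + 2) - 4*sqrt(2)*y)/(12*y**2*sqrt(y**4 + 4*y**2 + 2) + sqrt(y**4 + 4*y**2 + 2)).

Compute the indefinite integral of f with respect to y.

A candidate is checked by its d/dy: the result must match f(y).
Check: d/dy[-2*sqrt(y**4/2 + 2*y**2 + 1) - 5*log(4*y**2 + 1/3)/2] = (-24*sqrt(2)*y**5 - 50*sqrt(2)*y**3 - 60*y*sqrt(y**4 + 4*y**2 + 2) - 4*sqrt(2)*y)/(12*y**2*sqrt(y**4 + 4*y**2 + 2) + sqrt(y**4 + 4*y**2 + 2)) = f(y).

F(y) = -2*sqrt(y**4/2 + 2*y**2 + 1) - 5*log(4*y**2 + 1/3)/2 + C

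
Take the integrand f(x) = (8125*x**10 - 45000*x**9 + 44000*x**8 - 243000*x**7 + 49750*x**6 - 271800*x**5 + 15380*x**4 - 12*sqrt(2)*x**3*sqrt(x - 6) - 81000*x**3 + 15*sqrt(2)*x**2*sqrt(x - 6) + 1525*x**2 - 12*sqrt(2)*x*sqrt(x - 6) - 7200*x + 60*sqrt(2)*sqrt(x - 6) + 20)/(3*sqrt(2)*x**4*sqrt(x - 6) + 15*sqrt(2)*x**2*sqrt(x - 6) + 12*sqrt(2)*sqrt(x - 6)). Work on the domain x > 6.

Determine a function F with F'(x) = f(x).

An antiderivative is F(x) = -10*sqrt(x/2 - 3)*(-5*x**2 - 1)**3/3 - 2*log(x**2 + 4) + 5*atan(x).

Any candidate F(x) must reproduce f(x) exactly when differentiated.
Check: d/dx[-10*sqrt(x/2 - 3)*(-5*x**2 - 1)**3/3 - 2*log(x**2 + 4) + 5*atan(x)] = (8125*x**10 - 45000*x**9 + 44000*x**8 - 243000*x**7 + 49750*x**6 - 271800*x**5 + 15380*x**4 - 12*sqrt(2)*x**3*sqrt(x - 6) - 81000*x**3 + 15*sqrt(2)*x**2*sqrt(x - 6) + 1525*x**2 - 12*sqrt(2)*x*sqrt(x - 6) - 7200*x + 60*sqrt(2)*sqrt(x - 6) + 20)/(3*sqrt(2)*x**4*sqrt(x - 6) + 15*sqrt(2)*x**2*sqrt(x - 6) + 12*sqrt(2)*sqrt(x - 6)) = f(x).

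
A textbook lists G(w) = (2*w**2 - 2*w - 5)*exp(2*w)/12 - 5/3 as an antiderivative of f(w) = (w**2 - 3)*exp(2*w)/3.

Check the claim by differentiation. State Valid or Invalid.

Valid. The derivative of G reproduces f.

d/dw[G] = w**2*exp(2*w)/3 - exp(2*w)
This equals f(w) exactly, so the claim holds.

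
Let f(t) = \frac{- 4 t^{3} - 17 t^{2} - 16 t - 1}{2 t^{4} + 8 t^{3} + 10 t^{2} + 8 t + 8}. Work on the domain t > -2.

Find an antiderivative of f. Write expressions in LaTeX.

An antiderivative is F(t) = - \frac{2 t \log{\left(2 t^{2} + 2 \right)} + 4 \log{\left(2 t^{2} + 2 \right)} - 1}{2 \left(t + 2\right)}.

Recover f(t) by differentiating a candidate F(t); any mismatch rules it out.
Check: d/dt[- \frac{2 t \log{\left(2 t^{2} + 2 \right)} + 4 \log{\left(2 t^{2} + 2 \right)} - 1}{2 \left(t + 2\right)}] = \frac{- 4 t^{3} - 17 t^{2} - 16 t - 1}{2 t^{4} + 8 t^{3} + 10 t^{2} + 8 t + 8} = f(t).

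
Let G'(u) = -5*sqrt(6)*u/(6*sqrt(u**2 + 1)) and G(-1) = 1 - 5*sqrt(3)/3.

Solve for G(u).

G(u) = 1 - 5*sqrt(3*u**2/2 + 3/2)/3

G'(u) matches the chain-rule pattern g'(h)*h' with inner function h(u) = 3*u**2/2 + 3/2; substituting w = h(u) collapses the integral.
A general antiderivative is -5*sqrt(3*u**2/2 + 3/2)/3 + C.
The condition gives C = 1 - 5*sqrt(3)/3 - (-5*sqrt(3)/3) = 1.
So G(u) = 1 - 5*sqrt(3*u**2/2 + 3/2)/3.
Check: d/du[1 - 5*sqrt(3*u**2/2 + 3/2)/3] = -5*sqrt(6)*u/(6*sqrt(u**2 + 1)) = G'(u).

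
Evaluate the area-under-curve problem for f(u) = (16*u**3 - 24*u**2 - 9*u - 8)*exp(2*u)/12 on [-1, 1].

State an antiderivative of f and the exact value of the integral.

f has the shape v'r + vr' for v = 2*u**3/3 - 2*u**2 + 13*u/8 - 55/48 and r = exp(2*u) — it is the derivative of the product v*r.
F(u) = (32*u**3 - 96*u**2 + 78*u - 55)*exp(2*u)/48 is an antiderivative of f.
Check: d/du[(32*u**3 - 96*u**2 + 78*u - 55)*exp(2*u)/48] = 4*u**3*exp(2*u)/3 - 2*u**2*exp(2*u) - 3*u*exp(2*u)/4 - 2*exp(2*u)/3, which equals f(u).
F(1) = -41*exp(2)/48; F(-1) = -87*exp(-2)/16.
Integral = F(1) - F(-1) = -41*exp(2)/48 + 87*exp(-2)/16.

Antiderivative: F(u) = (32*u**3 - 96*u**2 + 78*u - 55)*exp(2*u)/48; value = -41*exp(2)/48 + 87*exp(-2)/16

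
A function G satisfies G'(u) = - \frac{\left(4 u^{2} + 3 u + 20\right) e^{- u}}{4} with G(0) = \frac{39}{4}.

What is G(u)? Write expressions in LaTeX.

G(u) = \frac{\left(4 u^{2} + 11 u + 31\right) e^{- u}}{4} + 2

Recognize the product-rule pattern: G'(u) = v'r + vr' with v = u^{2} + \frac{11 u}{4} + \frac{31}{4}, r = e^{- u}, so integration by parts undoes it.
A general antiderivative is \frac{\left(4 u^{2} + 11 u + 31\right) e^{- u}}{4} + C.
The condition gives C = \frac{39}{4} - (\frac{31}{4}) = 2.
So G(u) = \frac{\left(4 u^{2} + 11 u + 31\right) e^{- u}}{4} + 2.
Check: d/du[\frac{\left(4 u^{2} + 11 u + 31\right) e^{- u}}{4} + 2] = \frac{\left(- 4 u^{2} - 3 u - 20\right) e^{- u}}{4}, which equals G'(u).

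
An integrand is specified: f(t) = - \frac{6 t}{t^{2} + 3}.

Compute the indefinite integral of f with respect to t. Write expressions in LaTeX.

F(t) = - 3 \log{\left(t^{2} + 3 \right)} + C

The substitution u = t^{2} + 3 works: f is exactly (dF/du)*(du/dt) for that inner function.
Check: d/dt[- 3 \log{\left(t^{2} + 3 \right)}] = - \frac{6 t}{t^{2} + 3} = f(t).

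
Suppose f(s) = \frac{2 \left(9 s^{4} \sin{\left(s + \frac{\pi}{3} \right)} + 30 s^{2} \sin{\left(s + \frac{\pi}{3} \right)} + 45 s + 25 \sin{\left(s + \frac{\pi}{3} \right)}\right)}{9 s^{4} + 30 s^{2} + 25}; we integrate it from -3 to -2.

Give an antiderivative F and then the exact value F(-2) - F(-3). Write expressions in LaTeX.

For F(s) to be correct the identity F'(s) - f(s) = 0 must hold.
F(s) = - \frac{6 s^{2} \cos{\left(s + \frac{\pi}{3} \right)} + 10 \cos{\left(s + \frac{\pi}{3} \right)} + 15}{3 s^{2} + 5} is an antiderivative of f.
Check: d/ds[- \frac{6 s^{2} \cos{\left(s + \frac{\pi}{3} \right)} + 10 \cos{\left(s + \frac{\pi}{3} \right)} + 15}{3 s^{2} + 5}] = \frac{18 s^{4} \sin{\left(s + \frac{\pi}{3} \right)} + 60 s^{2} \sin{\left(s + \frac{\pi}{3} \right)} + 90 s + 50 \sin{\left(s + \frac{\pi}{3} \right)}}{9 s^{4} + 30 s^{2} + 25}, which equals f(s).
F(-2) = - 2 \sin{\left(\frac{\pi}{6} + 2 \right)} - \frac{15}{17}; F(-3) = - \frac{15}{32} - 2 \sin{\left(\frac{\pi}{6} + 3 \right)}.
Integral = F(-2) - F(-3) = - 2 \sin{\left(\frac{\pi}{6} + 2 \right)} + 2 \sin{\left(\frac{\pi}{6} + 3 \right)} - \frac{225}{544}.

Antiderivative: F(s) = - \frac{6 s^{2} \cos{\left(s + \frac{\pi}{3} \right)} + 10 \cos{\left(s + \frac{\pi}{3} \right)} + 15}{3 s^{2} + 5}; value = - 2 \sin{\left(\frac{\pi}{6} + 2 \right)} + 2 \sin{\left(\frac{\pi}{6} + 3 \right)} - \frac{225}{544}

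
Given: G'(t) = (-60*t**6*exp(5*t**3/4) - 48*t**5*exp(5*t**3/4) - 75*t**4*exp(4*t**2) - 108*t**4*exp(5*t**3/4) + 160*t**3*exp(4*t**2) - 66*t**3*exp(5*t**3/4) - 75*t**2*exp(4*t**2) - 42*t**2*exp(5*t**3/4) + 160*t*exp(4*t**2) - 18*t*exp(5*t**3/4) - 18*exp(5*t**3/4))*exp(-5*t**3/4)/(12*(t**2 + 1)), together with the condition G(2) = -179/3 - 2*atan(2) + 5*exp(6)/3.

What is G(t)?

Differentiate the proposed G(t) back; it has to land on the given G'(t).
A general antiderivative is -t**5 - t**4 - 4*t**3/3 - 3*t**2/4 + t/2 + 5*exp(-5*t**3/4 + 4*t**2)/3 - 2*atan(t) - 1 + C.
The condition gives C = -179/3 - 2*atan(2) + 5*exp(6)/3 - (-185/3 - 2*atan(2) + 5*exp(6)/3) = 2.
So G(t) = -t**5 - t**4 - 4*t**3/3 - 3*t**2/4 + t/2 + 5*exp(4*t**2)*exp(-5*t**3/4)/3 - 2*atan(t) + 1.
Check: d/dt[-t**5 - t**4 - 4*t**3/3 - 3*t**2/4 + t/2 + 5*exp(4*t**2)*exp(-5*t**3/4)/3 - 2*atan(t) + 1] = (-60*t**6*exp(5*t**3/4) - 48*t**5*exp(5*t**3/4) - 75*t**4*exp(4*t**2) - 108*t**4*exp(5*t**3/4) + 160*t**3*exp(4*t**2) - 66*t**3*exp(5*t**3/4) - 75*t**2*exp(4*t**2) - 42*t**2*exp(5*t**3/4) + 160*t*exp(4*t**2) - 18*t*exp(5*t**3/4) - 18*exp(5*t**3/4))/(12*t**2*exp(5*t**3/4) + 12*exp(5*t**3/4)), which equals G'(t).

G(t) = -t**5 - t**4 - 4*t**3/3 - 3*t**2/4 + t/2 + 5*exp(4*t**2)*exp(-5*t**3/4)/3 - 2*atan(t) + 1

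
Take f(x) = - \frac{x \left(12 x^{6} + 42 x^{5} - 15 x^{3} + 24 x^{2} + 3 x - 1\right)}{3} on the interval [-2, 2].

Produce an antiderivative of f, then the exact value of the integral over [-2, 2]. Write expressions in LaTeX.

Antiderivative: F(x) = - \frac{\left(x + 1\right) \left(x^{2} + 3 x - 3\right) \left(3 x^{5} + 3 x^{2} + 2\right)}{6}; value = - \frac{1360}{3}

f has the shape u'v + uv' for u = - \frac{3 x^{5}}{2} - \frac{3 x^{2}}{2} - 1 and v = \frac{x^{3}}{3} + \frac{4 x^{2}}{3} - 1 — it is the derivative of the product u*v.
F(x) = - \frac{\left(x + 1\right) \left(x^{2} + 3 x - 3\right) \left(3 x^{5} + 3 x^{2} + 2\right)}{6} is an antiderivative of f.
Check: d/dx[- \frac{\left(x + 1\right) \left(x^{2} + 3 x - 3\right) \left(3 x^{5} + 3 x^{2} + 2\right)}{6}] = - 4 x^{7} - 14 x^{6} + 5 x^{4} - 8 x^{3} - x^{2} + \frac{x}{3}, which equals f(x).
F(2) = -385; F(-2) = \frac{205}{3}.
Integral = F(2) - F(-2) = - \frac{1360}{3}.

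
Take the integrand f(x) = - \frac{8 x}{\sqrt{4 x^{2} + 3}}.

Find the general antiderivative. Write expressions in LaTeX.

The substitution u = 4 x^{2} + 3 works: f is exactly (dF/du)*(du/dx) for that inner function.
Check: d/dx[- 2 \sqrt{4 x^{2} + 3}] = - \frac{8 x}{\sqrt{4 x^{2} + 3}} = f(x).

F(x) = - 2 \sqrt{4 x^{2} + 3} + C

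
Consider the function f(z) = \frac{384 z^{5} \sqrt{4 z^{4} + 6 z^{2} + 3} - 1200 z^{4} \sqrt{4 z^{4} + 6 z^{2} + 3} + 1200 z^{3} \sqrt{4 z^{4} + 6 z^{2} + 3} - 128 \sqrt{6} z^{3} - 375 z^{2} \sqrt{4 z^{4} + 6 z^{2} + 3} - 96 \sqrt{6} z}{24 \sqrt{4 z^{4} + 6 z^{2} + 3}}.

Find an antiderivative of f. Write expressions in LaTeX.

An antiderivative is F(z) = \frac{8 z^{6}}{3} - 10 z^{5} + \frac{25 z^{4}}{2} - \frac{125 z^{3}}{24} - 4 \sqrt{\frac{2 z^{4}}{3} + z^{2} + \frac{1}{2}}.

A candidate is checked by its d/dz: the result must match f(z).
Check: d/dz[\frac{8 z^{6}}{3} - 10 z^{5} + \frac{25 z^{4}}{2} - \frac{125 z^{3}}{24} - 4 \sqrt{\frac{2 z^{4}}{3} + z^{2} + \frac{1}{2}}] = \frac{384 z^{5} \sqrt{4 z^{4} + 6 z^{2} + 3} - 1200 z^{4} \sqrt{4 z^{4} + 6 z^{2} + 3} + 1200 z^{3} \sqrt{4 z^{4} + 6 z^{2} + 3} - 128 \sqrt{6} z^{3} - 375 z^{2} \sqrt{4 z^{4} + 6 z^{2} + 3} - 96 \sqrt{6} z}{24 \sqrt{4 z^{4} + 6 z^{2} + 3}} = f(z).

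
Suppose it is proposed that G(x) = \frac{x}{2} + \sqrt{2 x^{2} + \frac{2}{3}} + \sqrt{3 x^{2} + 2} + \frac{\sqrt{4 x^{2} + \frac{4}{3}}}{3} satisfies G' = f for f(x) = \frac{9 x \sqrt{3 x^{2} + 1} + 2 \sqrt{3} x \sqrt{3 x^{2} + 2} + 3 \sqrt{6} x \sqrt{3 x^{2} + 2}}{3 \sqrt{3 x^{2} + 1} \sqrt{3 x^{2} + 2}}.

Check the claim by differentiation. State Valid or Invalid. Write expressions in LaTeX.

Invalid: d/dx[G] - f = \frac{1}{2}, which is not 0.

d/dx[G] = \frac{18 x \sqrt{3 x^{2} + 1} + 4 \sqrt{3} x \sqrt{3 x^{2} + 2} + 6 \sqrt{6} x \sqrt{3 x^{2} + 2} + 3 \sqrt{3 x^{2} + 1} \sqrt{3 x^{2} + 2}}{6 \sqrt{3 x^{2} + 1} \sqrt{3 x^{2} + 2}}
d/dx[G] - f(x) = \frac{1}{2} != 0.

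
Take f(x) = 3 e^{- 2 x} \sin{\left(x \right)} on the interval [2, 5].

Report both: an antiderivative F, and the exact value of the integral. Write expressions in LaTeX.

Antiderivative: F(x) = \frac{\left(- 6 \sin{\left(x \right)} - 3 \cos{\left(x \right)}\right) e^{- 2 x}}{5}; value = \frac{3 \cos{\left(2 \right)}}{5 e^{4}} - \frac{3 \cos{\left(5 \right)}}{5 e^{10}} - \frac{6 \sin{\left(5 \right)}}{5 e^{10}} + \frac{6 \sin{\left(2 \right)}}{5 e^{4}}

Recover f(x) by differentiating a candidate F(x); any mismatch rules it out.
F(x) = \frac{\left(- 6 \sin{\left(x \right)} - 3 \cos{\left(x \right)}\right) e^{- 2 x}}{5} is an antiderivative of f.
Check: d/dx[\frac{\left(- 6 \sin{\left(x \right)} - 3 \cos{\left(x \right)}\right) e^{- 2 x}}{5}] = 3 e^{- 2 x} \sin{\left(x \right)} = f(x).
F(5) = - \frac{3 \cos{\left(5 \right)}}{5 e^{10}} - \frac{6 \sin{\left(5 \right)}}{5 e^{10}}; F(2) = - \frac{6 \sin{\left(2 \right)}}{5 e^{4}} - \frac{3 \cos{\left(2 \right)}}{5 e^{4}}.
Integral = F(5) - F(2) = \frac{3 \cos{\left(2 \right)}}{5 e^{4}} - \frac{3 \cos{\left(5 \right)}}{5 e^{10}} - \frac{6 \sin{\left(5 \right)}}{5 e^{10}} + \frac{6 \sin{\left(2 \right)}}{5 e^{4}}.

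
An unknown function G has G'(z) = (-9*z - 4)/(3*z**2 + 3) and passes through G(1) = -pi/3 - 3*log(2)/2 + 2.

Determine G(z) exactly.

G(z) = -(9*log(z**2 + 1) + 8*atan(z) - 12)/6

For G(z) to be correct, d/dz[G] must agree with the stated G'(z) identically.
A general antiderivative is -3*log(z**2 + 1)/2 - 4*atan(z)/3 + C.
The condition gives C = -pi/3 - 3*log(2)/2 + 2 - (-pi/3 - 3*log(2)/2) = 2.
So G(z) = -(9*log(z**2 + 1) + 8*atan(z) - 12)/6.
Check: d/dz[-(9*log(z**2 + 1) + 8*atan(z) - 12)/6] = (-9*z - 4)/(3*z**2 + 3) = G'(z).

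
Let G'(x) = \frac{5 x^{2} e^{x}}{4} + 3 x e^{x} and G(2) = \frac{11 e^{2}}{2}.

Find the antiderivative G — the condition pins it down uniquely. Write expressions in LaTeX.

G'(x) has the shape u'v + uv' for u = \frac{5 x^{2}}{4} + \frac{x}{2} - \frac{1}{2} and v = e^{x} — it is the derivative of the product u*v.
A general antiderivative is \frac{\left(5 x^{2} + 2 x - 2\right) e^{x}}{4} + C.
The condition gives C = \frac{11 e^{2}}{2} - (\frac{11 e^{2}}{2}) = 0.
So G(x) = \frac{\left(5 x^{2} + 2 x - 2\right) e^{x}}{4}.
Check: d/dx[\frac{\left(5 x^{2} + 2 x - 2\right) e^{x}}{4}] = \frac{5 x^{2} e^{x}}{4} + 3 x e^{x} = G'(x).

G(x) = \frac{\left(5 x^{2} + 2 x - 2\right) e^{x}}{4}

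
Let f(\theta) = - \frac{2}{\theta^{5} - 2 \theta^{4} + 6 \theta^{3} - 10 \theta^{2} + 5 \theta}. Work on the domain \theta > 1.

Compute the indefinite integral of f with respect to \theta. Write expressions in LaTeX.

F(\theta) = \frac{- 18 \left(\theta - 1\right) \log{\left(\theta \right)} + 20 \left(\theta - 1\right) \log{\left(\theta - 1 \right)} - \left(\theta - 1\right) \log{\left(\theta^{2} + 5 \right)} - \sqrt{5} \left(\theta - 1\right) \operatorname{atan}{\left(\frac{\sqrt{5} \theta}{5} \right)} + 15}{45 \left(\theta - 1\right)} + C

The denominator factors as \theta \left(\theta - 1\right)^{2} \left(\theta^{2} + 5\right); partial fractions split f into directly integrable pieces: - \frac{2 \theta + 5}{45 \left(\theta^{2} + 5\right)} + \frac{4}{9 \left(\theta - 1\right)} - \frac{1}{3 \left(\theta - 1\right)^{2}} - \frac{2}{5 \theta}.
Check: d/d\theta[\frac{- 18 \left(\theta - 1\right) \log{\left(\theta \right)} + 20 \left(\theta - 1\right) \log{\left(\theta - 1 \right)} - \left(\theta - 1\right) \log{\left(\theta^{2} + 5 \right)} - \sqrt{5} \left(\theta - 1\right) \operatorname{atan}{\left(\frac{\sqrt{5} \theta}{5} \right)} + 15}{45 \left(\theta - 1\right)}] = - \frac{2}{\theta^{5} - 2 \theta^{4} + 6 \theta^{3} - 10 \theta^{2} + 5 \theta} = f(\theta).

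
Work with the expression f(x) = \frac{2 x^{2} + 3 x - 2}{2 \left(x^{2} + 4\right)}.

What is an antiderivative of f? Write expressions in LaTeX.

An antiderivative is F(x) = \frac{4 x + 3 \log{\left(x^{2} + 4 \right)} - 10 \operatorname{atan}{\left(\frac{x}{2} \right)}}{4}.

For F(x) to be correct the identity F'(x) - f(x) = 0 must hold.
Check: d/dx[\frac{4 x + 3 \log{\left(x^{2} + 4 \right)} - 10 \operatorname{atan}{\left(\frac{x}{2} \right)}}{4}] = \frac{2 x^{2} + 3 x - 2}{2 x^{2} + 8}, which equals f(x).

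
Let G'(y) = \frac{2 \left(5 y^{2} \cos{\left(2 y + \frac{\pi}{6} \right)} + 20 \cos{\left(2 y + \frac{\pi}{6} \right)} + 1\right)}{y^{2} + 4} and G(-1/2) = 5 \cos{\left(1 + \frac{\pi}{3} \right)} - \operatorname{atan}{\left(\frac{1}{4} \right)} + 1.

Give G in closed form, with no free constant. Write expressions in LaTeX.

G(y) = 5 \sin{\left(2 y + \frac{\pi}{6} \right)} + \operatorname{atan}{\left(\frac{y}{2} \right)} + 1

Recover the given G'(y) by differentiating a candidate G(y); any mismatch rules it out.
A general antiderivative is 5 \sin{\left(2 y + \frac{\pi}{6} \right)} + \operatorname{atan}{\left(\frac{y}{2} \right)} + C.
The condition gives C = 5 \cos{\left(1 + \frac{\pi}{3} \right)} - \operatorname{atan}{\left(\frac{1}{4} \right)} + 1 - (5 \cos{\left(1 + \frac{\pi}{3} \right)} - \operatorname{atan}{\left(\frac{1}{4} \right)}) = 1.
So G(y) = 5 \sin{\left(2 y + \frac{\pi}{6} \right)} + \operatorname{atan}{\left(\frac{y}{2} \right)} + 1.
Check: d/dy[5 \sin{\left(2 y + \frac{\pi}{6} \right)} + \operatorname{atan}{\left(\frac{y}{2} \right)} + 1] = \frac{10 y^{2} \cos{\left(2 y + \frac{\pi}{6} \right)} + 40 \cos{\left(2 y + \frac{\pi}{6} \right)} + 2}{y^{2} + 4}, which equals G'(y).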